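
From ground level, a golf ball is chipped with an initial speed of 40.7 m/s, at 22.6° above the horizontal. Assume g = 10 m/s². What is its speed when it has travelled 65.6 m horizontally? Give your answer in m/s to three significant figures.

37.6 m/s

Horizontal component vₓ = 40.70 cos 22.6° = 37.57 m/s; vertical v_y0 = 40.70 sin 22.6° = 15.64 m/s.
Time to reach x = 65.6 m: t = x/vₓ = 65.6/37.57 = 1.746 s.
Vertical velocity there: v_y = v_y0 − g t = 15.64 − 10.0 × 1.746 = −1.818 m/s.
Speed: √(vₓ² + v_y²) = √(37.57² + 1.818²) = 37.62 m/s.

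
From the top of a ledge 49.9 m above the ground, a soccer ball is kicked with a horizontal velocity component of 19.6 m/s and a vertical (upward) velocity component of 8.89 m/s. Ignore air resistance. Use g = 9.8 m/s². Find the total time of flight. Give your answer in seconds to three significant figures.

4.22 s

The projectile lands when y = 49.9 + (8.890) t − ½·9.80·t² = 0. Positive root: t = (8.890 + √(8.890² + 2·9.80·49.9)) / 9.80 = (8.890 + 32.51) / 9.80 = 4.225 s.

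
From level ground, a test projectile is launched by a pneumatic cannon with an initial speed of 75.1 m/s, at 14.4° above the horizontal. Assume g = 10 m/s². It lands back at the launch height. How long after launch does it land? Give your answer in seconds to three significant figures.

vₓ = 75.10 cos 14.4° = 72.74 m/s; v_y0 = 75.10 sin 14.4° = 18.68 m/s.
It returns to y = 0 when t = 2 v_y0 / g = 2(18.68)/10.0 = 3.735 s.

3.74 s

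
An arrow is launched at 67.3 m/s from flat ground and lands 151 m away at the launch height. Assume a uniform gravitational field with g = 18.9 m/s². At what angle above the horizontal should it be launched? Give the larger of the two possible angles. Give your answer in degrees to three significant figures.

70.5°

Level-ground range R = v₀² sin(2θ)/g ⇒ sin(2θ) = gR/v₀² = 18.9 × 151 / 67.3² = 0.6301.
2θ = 39.06° or 180° − 39.06° = 140.9°, so θ = 19.53° or 70.47°.
The larger angle is 70.47°.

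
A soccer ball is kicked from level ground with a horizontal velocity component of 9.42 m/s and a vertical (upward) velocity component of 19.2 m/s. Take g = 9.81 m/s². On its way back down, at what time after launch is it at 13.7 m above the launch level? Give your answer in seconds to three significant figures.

2.98 s

Height y(t) = 19.20 t − 4.905 t² = 13.7 gives 4.905 t² − 19.20 t + 13.7 = 0.
Quadratic formula: t = (19.20 ± √99.846) / 9.81 = (19.20 ± 9.992) / 9.81 → t = 0.9386 s or 2.976 s.
The descending-branch root is 2.976 s.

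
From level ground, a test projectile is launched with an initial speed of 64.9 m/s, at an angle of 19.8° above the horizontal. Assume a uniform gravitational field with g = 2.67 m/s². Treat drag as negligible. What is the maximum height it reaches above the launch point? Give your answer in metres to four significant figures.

90.51 m

Components: vₓ = 64.90 cos 19.8° = 61.06 m/s, v_y0 = 64.90 sin 19.8° = 21.98 m/s.
Peak height H = v_y0² / (2g) = 483.30 / 5.340 = 90.51 m.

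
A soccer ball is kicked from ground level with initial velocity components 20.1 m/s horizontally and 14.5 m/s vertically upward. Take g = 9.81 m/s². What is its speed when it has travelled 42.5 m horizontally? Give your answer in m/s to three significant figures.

21.0 m/s

Time to reach x = 42.5 m: t = x/vₓ = 42.5/20.10 = 2.114 s.
Vertical velocity there: v_y = v_y0 − g t = 14.50 − 9.81 × 2.114 = −6.243 m/s.
Speed: √(vₓ² + v_y²) = √(20.10² + 6.243²) = 21.05 m/s.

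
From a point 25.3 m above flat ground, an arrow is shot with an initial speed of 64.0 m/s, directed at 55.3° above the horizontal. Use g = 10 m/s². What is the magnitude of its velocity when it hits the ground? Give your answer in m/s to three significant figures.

Resolve: vₓ = 64.00 cos 55.3° = 36.43 m/s and v_y0 = 64.00 sin 55.3° = 52.62 m/s.
Vertical motion (up positive, ground at y = 0): 5.000 t² − (52.62) t − 25.3 = 0, so t = (52.62 + √(52.62² + 2·10.0·25.3)) / 10.0 = (52.62 + 57.22) / 10.0 = 10.98 s.
Vertical velocity at impact: v_y = v_y0 − g t = 52.62 − 10.0 × 10.98 = −57.22 m/s.
Speed: |v| = √(vₓ² + v_y²) = √(36.43² + 57.22²) = 67.84 m/s.

67.8 m/s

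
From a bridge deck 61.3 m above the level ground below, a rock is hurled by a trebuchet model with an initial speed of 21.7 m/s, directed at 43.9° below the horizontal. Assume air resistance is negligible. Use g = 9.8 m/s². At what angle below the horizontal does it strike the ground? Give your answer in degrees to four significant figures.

67.52°

Components: vₓ = 21.70 cos 43.9° = 15.64 m/s, v_y0 = −15.05 m/s (downward).
Vertical motion (up positive, ground at y = 0): 4.900 t² − (−15.05) t − 61.3 = 0, so t = (−15.05 + √(15.05² + 2·9.80·61.3)) / 9.80 = (−15.05 + 37.79) / 9.80 = 2.320 s.
At impact: v_y = v_y0 − g t = −37.79 m/s; vₓ = 15.64 m/s.
Angle below horizontal: arctan(|v_y|/vₓ) = arctan(37.79/15.64) = 67.52°.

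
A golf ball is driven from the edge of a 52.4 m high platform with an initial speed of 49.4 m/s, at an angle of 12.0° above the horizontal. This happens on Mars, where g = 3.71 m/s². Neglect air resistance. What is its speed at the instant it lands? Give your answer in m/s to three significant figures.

Components: vₓ = 49.40 cos 12.0° = 48.32 m/s, v_y0 = 49.40 sin 12.0° = 10.27 m/s.
Vertical motion (up positive, ground at y = 0): 1.855 t² − (10.27) t − 52.4 = 0, so t = (10.27 + √(10.27² + 2·3.71·52.4)) / 3.71 = (10.27 + 22.23) / 3.71 = 8.761 s.
Vertical velocity at impact: v_y = v_y0 − g t = 10.27 − 3.71 × 8.761 = −22.23 m/s.
Speed: |v| = √(vₓ² + v_y²) = √(48.32² + 22.23²) = 53.19 m/s.

53.2 m/s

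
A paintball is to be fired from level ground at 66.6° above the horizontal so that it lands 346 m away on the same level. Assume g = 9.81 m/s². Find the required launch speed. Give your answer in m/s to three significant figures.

68.2 m/s

From R = (v₀² / g) sin 2θ: v₀ = √(gR / sin 2θ).
v₀ = √(9.81 × 346 / sin 133.2°) = √(3394 / 0.7290) = √4656.2 = 68.24 m/s.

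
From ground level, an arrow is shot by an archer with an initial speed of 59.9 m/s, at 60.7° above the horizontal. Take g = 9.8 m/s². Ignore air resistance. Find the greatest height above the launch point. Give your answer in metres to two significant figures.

140 m

Components: vₓ = 59.90 cos 60.7° = 29.31 m/s, v_y0 = 59.90 sin 60.7° = 52.24 m/s.
At the apex v_y = 0, so H = v_y0²/(2g) = 52.24²/19.60 = 139.2 m.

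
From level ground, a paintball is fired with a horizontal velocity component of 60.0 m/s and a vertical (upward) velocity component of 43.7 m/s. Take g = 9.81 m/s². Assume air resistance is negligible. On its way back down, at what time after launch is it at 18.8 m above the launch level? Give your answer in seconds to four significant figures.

Set y = v_y0 t − ½ g t² = 18.8: 4.905 t² − 43.70 t + 18.8 = 0.
Quadratic formula: t = (43.70 ± √1540.8) / 9.81 = (43.70 ± 39.25) / 9.81 → t = 0.4533 s or 8.456 s.
The descending-branch root is 8.456 s.

8.456 s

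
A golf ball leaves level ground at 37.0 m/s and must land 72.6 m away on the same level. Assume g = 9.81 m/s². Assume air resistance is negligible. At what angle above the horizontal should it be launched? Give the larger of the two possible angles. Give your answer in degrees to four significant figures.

Level-ground range R = v₀² sin(2θ)/g ⇒ sin(2θ) = gR/v₀² = 9.81 × 72.6 / 37.0² = 0.5202.
2θ = 31.35° or 180° − 31.35° = 148.7°, so θ = 15.67° or 74.33°.
The larger angle is 74.33°.

74.33°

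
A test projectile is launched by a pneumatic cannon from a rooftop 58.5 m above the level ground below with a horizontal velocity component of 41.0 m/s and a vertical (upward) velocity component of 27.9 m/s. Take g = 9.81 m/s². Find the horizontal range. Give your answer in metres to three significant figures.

300 m

With up positive and y = 0 at the ground: y(t) = 58.5 + (27.90) t − 4.905 t². Setting y = 0 and taking the positive root: t = [27.90 + √(27.90² + 2·9.81·58.5)] / 9.81 = (27.90 + 43.89) / 9.81 = 7.318 s.
Horizontal distance: R = vₓ t = 41.00 × 7.318 = 300.0 m.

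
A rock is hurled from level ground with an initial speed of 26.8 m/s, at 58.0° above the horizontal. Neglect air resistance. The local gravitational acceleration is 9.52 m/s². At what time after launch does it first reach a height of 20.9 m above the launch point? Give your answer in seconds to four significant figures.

1.243 s

Horizontal component vₓ = 26.80 cos 58.0° = 14.20 m/s; vertical v_y0 = 26.80 sin 58.0° = 22.73 m/s.
Require v_y0 t − ½ g t² = 20.9, i.e. 4.760 t² − 22.73 t + 20.9 = 0.
t = [22.73 ± √(22.73² − 2·9.52·20.9)] / 9.52 = (22.73 ± 10.89) / 9.52, so t = 1.243 s or t = 3.531 s.
The first (ascending) time is 1.243 s.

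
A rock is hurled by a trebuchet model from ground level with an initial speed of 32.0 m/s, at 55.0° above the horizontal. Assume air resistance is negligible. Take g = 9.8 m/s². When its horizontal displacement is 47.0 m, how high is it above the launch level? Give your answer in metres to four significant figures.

Resolve: vₓ = 32.00 cos 55.0° = 18.35 m/s and v_y0 = 32.00 sin 55.0° = 26.21 m/s.
At x = 47.0 m, t = x/vₓ = 47.0/18.35 = 2.561 s.
Height: y = v_y0 t − ½ g t² = 26.21 × 2.561 − 4.900 × 2.561² = 67.12 − 32.13 = 34.99 m.

34.99 m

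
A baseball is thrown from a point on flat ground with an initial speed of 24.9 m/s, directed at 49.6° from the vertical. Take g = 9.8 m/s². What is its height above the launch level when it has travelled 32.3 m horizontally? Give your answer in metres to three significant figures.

13.3 m

Components: vₓ = 24.90 sin 49.6° = 18.96 m/s, v_y0 = 24.90 cos 49.6° = 16.14 m/s.
At x = 32.3 m, t = x/vₓ = 32.3/18.96 = 1.703 s.
Height: y = v_y0 t − ½ g t² = 16.14 × 1.703 − 4.900 × 1.703² = 27.49 − 14.22 = 13.27 m.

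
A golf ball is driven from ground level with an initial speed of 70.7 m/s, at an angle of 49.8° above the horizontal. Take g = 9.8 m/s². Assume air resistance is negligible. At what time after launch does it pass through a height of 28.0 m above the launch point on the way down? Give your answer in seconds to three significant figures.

Resolve: vₓ = 70.70 cos 49.8° = 45.63 m/s and v_y0 = 70.70 sin 49.8° = 54.00 m/s.
Height y(t) = 54.00 t − 4.900 t² = 28.0 gives 4.900 t² − 54.00 t + 28.0 = 0.
t = [54.00 ± √(54.00² − 2·9.80·28.0)] / 9.80 = (54.00 ± 48.65) / 9.80, so t = 0.5455 s or t = 10.47 s.
The descending-branch root is 10.47 s.

10.5 s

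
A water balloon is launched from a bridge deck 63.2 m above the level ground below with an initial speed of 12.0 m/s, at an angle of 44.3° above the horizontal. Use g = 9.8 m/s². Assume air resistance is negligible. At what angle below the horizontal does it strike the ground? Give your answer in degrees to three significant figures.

vₓ = 12.00 cos 44.3° = 8.588 m/s; v_y0 = 12.00 sin 44.3° = 8.381 m/s.
Vertical motion (up positive, ground at y = 0): 4.900 t² − (8.381) t − 63.2 = 0, so t = (8.381 + √(8.381² + 2·9.80·63.2)) / 9.80 = (8.381 + 36.18) / 9.80 = 4.547 s.
At impact: v_y = v_y0 − g t = −36.18 m/s; vₓ = 8.588 m/s.
Angle below horizontal: arctan(|v_y|/vₓ) = arctan(36.18/8.588) = 76.65°.

76.6°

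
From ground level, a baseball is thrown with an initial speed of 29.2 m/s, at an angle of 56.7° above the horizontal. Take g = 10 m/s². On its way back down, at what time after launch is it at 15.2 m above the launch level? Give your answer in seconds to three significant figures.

4.15 s

Resolve: vₓ = 29.20 cos 56.7° = 16.03 m/s and v_y0 = 29.20 sin 56.7° = 24.41 m/s.
Set y = v_y0 t − ½ g t² = 15.2: 5.000 t² − 24.41 t + 15.2 = 0.
Quadratic formula: t = (24.41 ± √291.63) / 10.0 = (24.41 ± 17.08) / 10.0 → t = 0.7328 s or 4.148 s.
The descending-branch root is 4.148 s.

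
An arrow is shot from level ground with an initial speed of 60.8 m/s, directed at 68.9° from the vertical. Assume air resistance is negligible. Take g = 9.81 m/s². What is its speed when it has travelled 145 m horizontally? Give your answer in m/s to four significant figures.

vₓ = 60.80 sin 68.9° = 56.72 m/s; v_y0 = 60.80 cos 68.9° = 21.89 m/s.
Time to reach x = 145 m: t = x/vₓ = 145/56.72 = 2.556 s.
Vertical velocity there: v_y = v_y0 − g t = 21.89 − 9.81 × 2.556 = −3.189 m/s.
Speed: √(vₓ² + v_y²) = √(56.72² + 3.189²) = 56.81 m/s.

56.81 m/s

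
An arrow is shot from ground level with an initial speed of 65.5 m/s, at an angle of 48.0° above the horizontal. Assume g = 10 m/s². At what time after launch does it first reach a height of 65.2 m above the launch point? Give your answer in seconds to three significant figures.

Horizontal component vₓ = 65.50 cos 48.0° = 43.83 m/s; vertical v_y0 = 65.50 sin 48.0° = 48.68 m/s.
Set y = v_y0 t − ½ g t² = 65.2: 5.000 t² − 48.68 t + 65.2 = 0.
Quadratic formula: t = (48.68 ± √1065.4) / 10.0 = (48.68 ± 32.64) / 10.0 → t = 1.604 s or 8.132 s.
The first (ascending) time is 1.604 s.

1.60 s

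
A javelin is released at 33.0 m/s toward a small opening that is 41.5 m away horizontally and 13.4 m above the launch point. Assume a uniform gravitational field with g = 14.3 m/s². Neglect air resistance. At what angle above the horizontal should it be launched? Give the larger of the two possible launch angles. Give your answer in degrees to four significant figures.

Trajectory: y = x tanθ − g x² (1 + tan²θ)/(2v₀²). With x = 41.5, y = 13.4, v₀ = 33.0, g = 14.3:
11.31 tan²θ − 41.5 tanθ + (24.71) = 0.
tanθ = [41.5 ± √(41.5² − 4 × 11.31 × (24.71))] / (2 × 11.31) = (41.5 ± 24.59) / 22.62, giving tanθ = 0.7477 or 2.922.
θ = 36.79° or 71.11°; the larger is 71.11°.

71.11°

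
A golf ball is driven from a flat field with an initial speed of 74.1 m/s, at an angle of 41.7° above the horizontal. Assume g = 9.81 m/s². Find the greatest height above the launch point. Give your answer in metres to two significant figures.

Horizontal component vₓ = 74.10 cos 41.7° = 55.33 m/s; vertical v_y0 = 74.10 sin 41.7° = 49.29 m/s.
Maximum height: H = v_y0² / (2g) = 49.29² / (2 × 9.81) = 123.8 m.

120 m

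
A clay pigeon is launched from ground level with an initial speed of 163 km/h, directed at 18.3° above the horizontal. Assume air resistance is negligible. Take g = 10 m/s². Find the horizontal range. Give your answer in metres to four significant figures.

122.2 m

Convert: 163 km/h = 163/3.6 = 45.28 m/s.
vₓ = 45.28 cos 18.3° = 42.99 m/s; v_y0 = 45.28 sin 18.3° = 14.22 m/s.
Time aloft: T = 2 v_y0 / g = 2 × 14.22 / 10.0 = 2.843 s.
Range: R = vₓ T = 42.99 × 2.843 = 122.2 m.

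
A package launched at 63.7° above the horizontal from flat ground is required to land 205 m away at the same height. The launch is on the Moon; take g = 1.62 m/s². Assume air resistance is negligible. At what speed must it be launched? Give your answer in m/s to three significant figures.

20.4 m/s

From R = (v₀² / g) sin 2θ: v₀ = √(gR / sin 2θ).
v₀ = √(1.62 × 205 / sin 127.4°) = √(332.1 / 0.7944) = √418.04 = 20.45 m/s.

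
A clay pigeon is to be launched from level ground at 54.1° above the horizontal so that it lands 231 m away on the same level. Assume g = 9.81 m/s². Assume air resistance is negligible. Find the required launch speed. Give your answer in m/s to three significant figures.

From R = (v₀² / g) sin 2θ: v₀ = √(gR / sin 2θ).
v₀ = √(9.81 × 231 / sin 108.2°) = √(2266 / 0.9500) = √2385.4 = 48.84 m/s.

48.8 m/s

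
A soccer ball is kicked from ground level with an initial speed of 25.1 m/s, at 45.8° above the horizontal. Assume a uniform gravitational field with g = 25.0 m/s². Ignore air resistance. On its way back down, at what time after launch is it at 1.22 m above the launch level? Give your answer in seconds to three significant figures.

Horizontal component vₓ = 25.10 cos 45.8° = 17.50 m/s; vertical v_y0 = 25.10 sin 45.8° = 17.99 m/s.
Require v_y0 t − ½ g t² = 1.22, i.e. 12.50 t² − 17.99 t + 1.22 = 0.
t = [17.99 ± √(17.99² − 2·25.0·1.22)] / 25.0 = (17.99 ± 16.21) / 25.0, so t = 0.07133 s or t = 1.368 s.
The descending-branch root is 1.368 s.

1.37 s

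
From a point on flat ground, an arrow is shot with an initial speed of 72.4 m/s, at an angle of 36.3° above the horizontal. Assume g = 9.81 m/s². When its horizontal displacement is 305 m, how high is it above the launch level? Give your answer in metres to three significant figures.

90.0 m

Horizontal component vₓ = 72.40 cos 36.3° = 58.35 m/s; vertical v_y0 = 72.40 sin 36.3° = 42.86 m/s.
Time to reach x = 305 m: t = x/vₓ = 305/58.35 = 5.227 s.
Height: y = v_y0 t − ½ g t² = 42.86 × 5.227 − 4.905 × 5.227² = 224.0 − 134.0 = 90.03 m.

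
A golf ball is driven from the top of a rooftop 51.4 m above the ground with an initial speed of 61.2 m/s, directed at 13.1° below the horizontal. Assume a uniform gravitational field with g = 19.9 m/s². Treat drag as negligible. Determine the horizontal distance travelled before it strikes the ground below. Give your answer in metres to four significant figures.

Components: vₓ = 61.20 cos 13.1° = 59.61 m/s, v_y0 = −13.87 m/s (downward).
The projectile lands when y = 51.4 + (−13.87) t − ½·19.9·t² = 0. Positive root: t = (−13.87 + √(13.87² + 2·19.9·51.4)) / 19.9 = (−13.87 + 47.31) / 19.9 = 1.680 s.
Horizontal distance: R = vₓ t = 59.61 × 1.680 = 100.2 m.

100.2 m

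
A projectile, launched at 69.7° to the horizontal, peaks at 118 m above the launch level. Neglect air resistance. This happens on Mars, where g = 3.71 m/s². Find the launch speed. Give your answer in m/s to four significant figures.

At the peak v_y = 0, so v_y0 = √(2gH) = √(2 × 3.71 × 118) = 29.59 m/s.
v_y0 = v₀ sin θ ⇒ v₀ = 29.59 / sin 69.7° = 31.55 m/s.

31.55 m/s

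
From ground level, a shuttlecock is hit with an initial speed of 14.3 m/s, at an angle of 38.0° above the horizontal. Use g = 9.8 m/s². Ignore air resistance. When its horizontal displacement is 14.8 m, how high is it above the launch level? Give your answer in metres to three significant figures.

Resolve: vₓ = 14.30 cos 38.0° = 11.27 m/s and v_y0 = 14.30 sin 38.0° = 8.804 m/s.
x = vₓ t ⇒ t = 14.8/11.27 = 1.313 s.
Height: y = v_y0 t − ½ g t² = 8.804 × 1.313 − 4.900 × 1.313² = 11.56 − 8.452 = 3.111 m.

3.11 m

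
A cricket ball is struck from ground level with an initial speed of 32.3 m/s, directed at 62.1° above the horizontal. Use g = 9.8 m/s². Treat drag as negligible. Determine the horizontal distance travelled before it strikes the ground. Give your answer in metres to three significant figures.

Components: vₓ = 32.30 cos 62.1° = 15.11 m/s, v_y0 = 32.30 sin 62.1° = 28.55 m/s.
Flight time T = 2 v_y0 / g = 5.826 s.
Horizontal distance R = vₓ T = 15.11 × 5.826 = 88.05 m.

88.0 m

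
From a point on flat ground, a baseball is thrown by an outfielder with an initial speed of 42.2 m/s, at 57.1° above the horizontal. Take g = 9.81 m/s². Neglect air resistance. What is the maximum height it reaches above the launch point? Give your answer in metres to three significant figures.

64.0 m

Resolve: vₓ = 42.20 cos 57.1° = 22.92 m/s and v_y0 = 42.20 sin 57.1° = 35.43 m/s.
Peak height H = v_y0² / (2g) = 1255.4 / 19.62 = 63.99 m.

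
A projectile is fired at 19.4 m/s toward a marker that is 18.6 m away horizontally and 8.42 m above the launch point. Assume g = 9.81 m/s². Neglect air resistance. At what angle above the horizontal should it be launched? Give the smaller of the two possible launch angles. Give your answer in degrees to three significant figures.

Trajectory: y = x tanθ − g x² (1 + tan²θ)/(2v₀²). With x = 18.6, y = 8.42, v₀ = 19.4, g = 9.81:
4.509 tan²θ − 18.6 tanθ + (12.93) = 0.
tanθ = [18.6 ± √(18.6² − 4 × 4.509 × (12.93))] / (2 × 4.509) = (18.6 ± 10.62) / 9.018, giving tanθ = 0.8849 or 3.240.
θ = 41.51° or 72.85°; the smaller is 41.51°.

41.5°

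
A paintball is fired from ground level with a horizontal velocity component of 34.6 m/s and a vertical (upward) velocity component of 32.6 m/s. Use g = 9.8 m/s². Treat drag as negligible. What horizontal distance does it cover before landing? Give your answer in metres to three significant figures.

Time aloft: T = 2 v_y0 / g = 2 × 32.60 / 9.80 = 6.653 s.
Horizontal distance R = vₓ T = 34.60 × 6.653 = 230.2 m.

230 m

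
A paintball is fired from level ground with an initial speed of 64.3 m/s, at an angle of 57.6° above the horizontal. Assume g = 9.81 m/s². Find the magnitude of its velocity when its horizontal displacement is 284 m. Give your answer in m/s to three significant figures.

vₓ = 64.30 cos 57.6° = 34.45 m/s; v_y0 = 64.30 sin 57.6° = 54.29 m/s.
Time to reach x = 284 m: t = x/vₓ = 284/34.45 = 8.243 s.
Vertical velocity there: v_y = v_y0 − g t = 54.29 − 9.81 × 8.243 = −26.57 m/s.
Speed: √(vₓ² + v_y²) = √(34.45² + 26.57²) = 43.51 m/s.

43.5 m/s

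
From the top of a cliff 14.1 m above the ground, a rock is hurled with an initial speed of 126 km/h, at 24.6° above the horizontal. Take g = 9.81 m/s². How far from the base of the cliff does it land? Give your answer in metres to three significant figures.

119 m

Convert: 126 km/h = 126/3.6 = 35.00 m/s.
Resolve: vₓ = 35.00 cos 24.6° = 31.82 m/s and v_y0 = 35.00 sin 24.6° = 14.57 m/s.
Vertical motion (up positive, ground at y = 0): 4.905 t² − (14.57) t − 14.1 = 0, so t = (14.57 + √(14.57² + 2·9.81·14.1)) / 9.81 = (14.57 + 22.11) / 9.81 = 3.739 s.
Horizontal distance: R = vₓ t = 31.82 × 3.739 = 119.0 m.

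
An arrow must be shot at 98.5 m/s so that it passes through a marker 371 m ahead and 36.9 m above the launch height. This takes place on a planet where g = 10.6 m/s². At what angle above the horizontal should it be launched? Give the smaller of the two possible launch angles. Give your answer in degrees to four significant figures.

Trajectory: y = x tanθ − g x² (1 + tan²θ)/(2v₀²). With x = 371, y = 36.9, v₀ = 98.5, g = 10.6:
75.19 tan²θ − 371 tanθ + (112.1) = 0.
tanθ = [371 ± √(371² − 4 × 75.19 × (112.1))] / (2 × 75.19) = (371 ± 322.4) / 150.4, giving tanθ = 0.3233 or 4.611.
θ = 17.92° or 77.76°; the smaller is 17.92°.

17.92°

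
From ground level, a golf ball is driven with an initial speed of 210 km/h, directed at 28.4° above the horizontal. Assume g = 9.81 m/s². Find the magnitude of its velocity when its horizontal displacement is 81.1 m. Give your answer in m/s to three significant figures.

52.8 m/s

Convert: 210 km/h = 210/3.6 = 58.33 m/s.
Components: vₓ = 58.33 cos 28.4° = 51.31 m/s, v_y0 = 58.33 sin 28.4° = 27.74 m/s.
Time to reach x = 81.1 m: t = x/vₓ = 81.1/51.31 = 1.581 s.
Vertical velocity there: v_y = v_y0 − g t = 27.74 − 9.81 × 1.581 = 12.24 m/s.
Speed: √(vₓ² + v_y²) = √(51.31² + 12.24²) = 52.75 m/s.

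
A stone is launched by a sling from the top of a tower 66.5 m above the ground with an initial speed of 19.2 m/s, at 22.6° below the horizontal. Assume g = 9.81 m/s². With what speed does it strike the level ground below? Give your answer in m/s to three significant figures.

Resolve: vₓ = 19.20 cos 22.6° = 17.73 m/s and v_y0 = −7.378 m/s (downward).
With up positive and y = 0 at the ground: y(t) = 66.5 + (−7.378) t − 4.905 t². Setting y = 0 and taking the positive root: t = [−7.378 + √(7.378² + 2·9.81·66.5)] / 9.81 = (−7.378 + 36.87) / 9.81 = 3.006 s.
Vertical velocity at impact: v_y = v_y0 − g t = −7.378 − 9.81 × 3.006 = −36.87 m/s.
Speed: |v| = √(vₓ² + v_y²) = √(17.73² + 36.87²) = 40.91 m/s.

40.9 m/s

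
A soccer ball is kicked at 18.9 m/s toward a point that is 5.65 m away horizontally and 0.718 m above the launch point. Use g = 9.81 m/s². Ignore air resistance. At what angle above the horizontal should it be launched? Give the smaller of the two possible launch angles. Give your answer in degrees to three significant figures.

11.8°

Trajectory: y = x tanθ − g x² (1 + tan²θ)/(2v₀²). With x = 5.65, y = 0.718, v₀ = 18.9, g = 9.81:
0.4383 tan²θ − 5.65 tanθ + (1.156) = 0.
tanθ = [5.65 ± √(5.65² − 4 × 0.4383 × (1.156))] / (2 × 0.4383) = (5.65 ± 5.468) / 0.8767, giving tanθ = 0.2080 or 12.68.
θ = 11.75° or 85.49°; the smaller is 11.75°.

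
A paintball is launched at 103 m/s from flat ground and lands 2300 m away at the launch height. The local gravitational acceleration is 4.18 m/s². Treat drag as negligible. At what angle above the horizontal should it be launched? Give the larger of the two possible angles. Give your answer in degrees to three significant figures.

57.5°

R = v₀² sin 2θ / g gives sin 2θ = gR/v₀² = 4.18·2300/103² = 0.9062.
2θ = 64.99° or 180° − 64.99° = 115.0°, so θ = 32.49° or 57.51°.
The larger angle is 57.51°.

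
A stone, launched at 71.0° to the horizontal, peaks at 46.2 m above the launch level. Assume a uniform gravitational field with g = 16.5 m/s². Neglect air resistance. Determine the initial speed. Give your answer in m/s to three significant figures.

At the peak v_y = 0, so v_y0 = √(2gH) = √(2 × 16.5 × 46.2) = 39.05 m/s.
v_y0 = v₀ sin θ ⇒ v₀ = 39.05 / sin 71.0° = 41.30 m/s.

41.3 m/s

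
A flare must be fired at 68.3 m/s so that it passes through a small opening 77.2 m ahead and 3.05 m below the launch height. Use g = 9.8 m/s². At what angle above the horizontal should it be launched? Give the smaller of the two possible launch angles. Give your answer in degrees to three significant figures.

Trajectory: y = x tanθ − g x² (1 + tan²θ)/(2v₀²). With x = 77.2, y = −3.05, v₀ = 68.3, g = 9.80:
6.260 tan²θ − 77.2 tanθ + (3.210) = 0.
tanθ = [77.2 ± √(77.2² − 4 × 6.260 × (3.210))] / (2 × 6.260) = (77.2 ± 76.68) / 12.52, giving tanθ = 0.04172 or 12.29.
θ = 2.389° or 85.35°; the smaller is 2.389°.

2.39°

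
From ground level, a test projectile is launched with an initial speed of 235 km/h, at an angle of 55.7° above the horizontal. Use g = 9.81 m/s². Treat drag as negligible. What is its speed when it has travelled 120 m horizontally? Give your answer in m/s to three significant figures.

Convert: 235 km/h = 235/3.6 = 65.28 m/s.
Horizontal component vₓ = 65.28 cos 55.7° = 36.79 m/s; vertical v_y0 = 65.28 sin 55.7° = 53.93 m/s.
x = vₓ t ⇒ t = 120/36.79 = 3.262 s.
Vertical velocity there: v_y = v_y0 − g t = 53.93 − 9.81 × 3.262 = 21.92 m/s.
Speed: √(vₓ² + v_y²) = √(36.79² + 21.92²) = 42.82 m/s.

42.8 m/s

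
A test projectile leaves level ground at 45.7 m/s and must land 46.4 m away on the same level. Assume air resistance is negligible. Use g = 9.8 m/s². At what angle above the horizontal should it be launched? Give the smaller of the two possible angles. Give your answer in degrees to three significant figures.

Level-ground range R = v₀² sin(2θ)/g ⇒ sin(2θ) = gR/v₀² = 9.80 × 46.4 / 45.7² = 0.2177.
2θ = 12.58° or 180° − 12.58° = 167.4°, so θ = 6.288° or 83.71°.
The smaller angle is 6.288°.

6.29°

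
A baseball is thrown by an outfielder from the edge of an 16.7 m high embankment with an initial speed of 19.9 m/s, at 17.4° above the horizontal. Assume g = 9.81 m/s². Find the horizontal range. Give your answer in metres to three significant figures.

Resolve: vₓ = 19.90 cos 17.4° = 18.99 m/s and v_y0 = 19.90 sin 17.4° = 5.951 m/s.
With up positive and y = 0 at the ground: y(t) = 16.7 + (5.951) t − 4.905 t². Setting y = 0 and taking the positive root: t = [5.951 + √(5.951² + 2·9.81·16.7)] / 9.81 = (5.951 + 19.05) / 9.81 = 2.549 s.
Horizontal distance: R = vₓ t = 18.99 × 2.549 = 48.40 m.

48.4 m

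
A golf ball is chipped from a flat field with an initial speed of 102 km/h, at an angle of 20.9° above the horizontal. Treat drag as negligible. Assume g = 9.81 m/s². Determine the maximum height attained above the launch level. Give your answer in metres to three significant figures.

Convert: 102 km/h = 102/3.6 = 28.33 m/s.
Horizontal component vₓ = 28.33 cos 20.9° = 26.47 m/s; vertical v_y0 = 28.33 sin 20.9° = 10.11 m/s.
Peak height H = v_y0² / (2g) = 102.16 / 19.62 = 5.207 m.

5.21 m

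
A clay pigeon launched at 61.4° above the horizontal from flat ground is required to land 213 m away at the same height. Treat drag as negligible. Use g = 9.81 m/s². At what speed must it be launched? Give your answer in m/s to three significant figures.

49.9 m/s

Level-ground range: R = v₀² sin(2θ)/g, so v₀ = √(gR / sin 2θ).
v₀ = √(9.81 × 213 / sin 122.8°) = √(2090 / 0.8406) = √2485.9 = 49.86 m/s.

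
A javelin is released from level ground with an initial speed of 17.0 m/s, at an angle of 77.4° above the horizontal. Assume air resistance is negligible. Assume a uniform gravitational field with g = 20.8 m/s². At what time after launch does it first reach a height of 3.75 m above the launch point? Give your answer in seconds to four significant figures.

Horizontal component vₓ = 17.00 cos 77.4° = 3.708 m/s; vertical v_y0 = 17.00 sin 77.4° = 16.59 m/s.
Set y = v_y0 t − ½ g t² = 3.75: 10.40 t² − 16.59 t + 3.75 = 0.
Quadratic formula: t = (16.59 ± √119.25) / 20.8 = (16.59 ± 10.92) / 20.8 → t = 0.2726 s or 1.323 s.
The first (ascending) time is 0.2726 s.

0.2726 s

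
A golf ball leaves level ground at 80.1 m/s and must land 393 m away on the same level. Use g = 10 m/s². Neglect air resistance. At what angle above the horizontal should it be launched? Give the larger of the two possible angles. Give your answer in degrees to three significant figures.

71.1°

From R = (v₀²/g) sin 2θ: sin 2θ = 10.0 × 393 / 6416.0 = 0.6125.
2θ = 37.77° or 180° − 37.77° = 142.2°, so θ = 18.89° or 71.11°.
The larger angle is 71.11°.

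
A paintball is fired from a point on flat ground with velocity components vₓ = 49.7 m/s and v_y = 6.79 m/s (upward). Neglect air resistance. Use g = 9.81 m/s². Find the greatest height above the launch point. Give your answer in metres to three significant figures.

Maximum height: H = v_y0² / (2g) = 6.790² / (2 × 9.81) = 2.350 m.

2.35 m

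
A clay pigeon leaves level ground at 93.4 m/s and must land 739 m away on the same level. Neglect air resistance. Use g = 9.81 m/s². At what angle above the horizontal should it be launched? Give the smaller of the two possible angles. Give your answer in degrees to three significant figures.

28.1°

Level-ground range R = v₀² sin(2θ)/g ⇒ sin(2θ) = gR/v₀² = 9.81 × 739 / 93.4² = 0.8310.
2θ = 56.21° or 180° − 56.21° = 123.8°, so θ = 28.10° or 61.90°.
The smaller angle is 28.10°.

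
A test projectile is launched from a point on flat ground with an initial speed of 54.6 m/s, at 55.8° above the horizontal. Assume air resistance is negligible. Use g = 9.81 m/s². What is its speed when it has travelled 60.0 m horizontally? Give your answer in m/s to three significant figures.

vₓ = 54.60 cos 55.8° = 30.69 m/s; v_y0 = 54.60 sin 55.8° = 45.16 m/s.
At x = 60.0 m, t = x/vₓ = 60.0/30.69 = 1.955 s.
Vertical velocity there: v_y = v_y0 − g t = 45.16 − 9.81 × 1.955 = 25.98 m/s.
Speed: √(vₓ² + v_y²) = √(30.69² + 25.98²) = 40.21 m/s.

40.2 m/s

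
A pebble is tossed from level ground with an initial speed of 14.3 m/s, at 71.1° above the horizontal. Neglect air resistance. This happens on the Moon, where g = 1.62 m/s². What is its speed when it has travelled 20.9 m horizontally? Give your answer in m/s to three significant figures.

vₓ = 14.30 cos 71.1° = 4.632 m/s; v_y0 = 14.30 sin 71.1° = 13.53 m/s.
x = vₓ t ⇒ t = 20.9/4.632 = 4.512 s.
Vertical velocity there: v_y = v_y0 − g t = 13.53 − 1.62 × 4.512 = 6.219 m/s.
Speed: √(vₓ² + v_y²) = √(4.632² + 6.219²) = 7.755 m/s.

7.75 m/s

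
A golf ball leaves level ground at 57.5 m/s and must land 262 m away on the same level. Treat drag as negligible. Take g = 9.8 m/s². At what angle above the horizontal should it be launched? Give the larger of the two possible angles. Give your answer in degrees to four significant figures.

R = v₀² sin 2θ / g gives sin 2θ = gR/v₀² = 9.80·262/57.5² = 0.7766.
2θ = 50.95° or 180° − 50.95° = 129.1°, so θ = 25.47° or 64.53°.
The larger angle is 64.53°.

64.53°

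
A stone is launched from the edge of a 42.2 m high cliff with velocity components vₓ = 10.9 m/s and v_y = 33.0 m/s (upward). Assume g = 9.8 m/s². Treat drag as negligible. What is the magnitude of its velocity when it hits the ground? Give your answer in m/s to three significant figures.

45.1 m/s

Vertical motion (up positive, ground at y = 0): 4.900 t² − (33.00) t − 42.2 = 0, so t = (33.00 + √(33.00² + 2·9.80·42.2)) / 9.80 = (33.00 + 43.77) / 9.80 = 7.834 s.
Vertical velocity at impact: v_y = v_y0 − g t = 33.00 − 9.80 × 7.834 = −43.77 m/s.
Speed: |v| = √(vₓ² + v_y²) = √(10.90² + 43.77²) = 45.11 m/s.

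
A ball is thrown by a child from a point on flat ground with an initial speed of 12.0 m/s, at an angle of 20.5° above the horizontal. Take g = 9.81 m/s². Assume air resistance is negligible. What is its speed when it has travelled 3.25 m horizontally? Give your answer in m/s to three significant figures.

11.3 m/s

Resolve: vₓ = 12.00 cos 20.5° = 11.24 m/s and v_y0 = 12.00 sin 20.5° = 4.202 m/s.
Time to reach x = 3.25 m: t = x/vₓ = 3.25/11.24 = 0.2891 s.
Vertical velocity there: v_y = v_y0 − g t = 4.202 − 9.81 × 0.2891 = 1.366 m/s.
Speed: √(vₓ² + v_y²) = √(11.24² + 1.366²) = 11.32 m/s.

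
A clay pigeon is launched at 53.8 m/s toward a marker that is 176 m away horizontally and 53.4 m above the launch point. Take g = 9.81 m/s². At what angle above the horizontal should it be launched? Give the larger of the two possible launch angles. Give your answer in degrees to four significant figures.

68.72°

Trajectory: y = x tanθ − g x² (1 + tan²θ)/(2v₀²). With x = 176, y = 53.4, v₀ = 53.8, g = 9.81:
52.49 tan²θ − 176 tanθ + (105.9) = 0.
tanθ = [176 ± √(176² − 4 × 52.49 × (105.9))] / (2 × 52.49) = (176 ± 93.50) / 105.0, giving tanθ = 0.7859 or 2.567.
θ = 38.16° or 68.72°; the larger is 68.72°.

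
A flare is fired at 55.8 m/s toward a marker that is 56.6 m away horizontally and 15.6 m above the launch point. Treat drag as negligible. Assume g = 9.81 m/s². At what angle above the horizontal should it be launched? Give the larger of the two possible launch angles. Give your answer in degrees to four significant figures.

84.73°

Trajectory: y = x tanθ − g x² (1 + tan²θ)/(2v₀²). With x = 56.6, y = 15.6, v₀ = 55.8, g = 9.81:
5.047 tan²θ − 56.6 tanθ + (20.65) = 0.
tanθ = [56.6 ± √(56.6² − 4 × 5.047 × (20.65))] / (2 × 5.047) = (56.6 ± 52.79) / 10.09, giving tanθ = 0.3775 or 10.84.
θ = 20.68° or 84.73°; the larger is 84.73°.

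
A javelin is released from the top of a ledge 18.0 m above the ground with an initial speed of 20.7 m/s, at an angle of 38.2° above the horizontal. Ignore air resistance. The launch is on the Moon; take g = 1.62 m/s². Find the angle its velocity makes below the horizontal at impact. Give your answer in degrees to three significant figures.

42.5°

Resolve: vₓ = 20.70 cos 38.2° = 16.27 m/s and v_y0 = 20.70 sin 38.2° = 12.80 m/s.
The projectile lands when y = 18.0 + (12.80) t − ½·1.62·t² = 0. Positive root: t = (12.80 + √(12.80² + 2·1.62·18.0)) / 1.62 = (12.80 + 14.91) / 1.62 = 17.10 s.
At impact: v_y = v_y0 − g t = −14.91 m/s; vₓ = 16.27 m/s.
Angle below horizontal: arctan(|v_y|/vₓ) = arctan(14.91/16.27) = 42.50°.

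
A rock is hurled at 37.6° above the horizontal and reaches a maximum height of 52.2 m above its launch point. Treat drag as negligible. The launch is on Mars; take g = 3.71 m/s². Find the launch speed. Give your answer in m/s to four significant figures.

32.26 m/s

At the peak v_y = 0, so v_y0 = √(2gH) = √(2 × 3.71 × 52.2) = 19.68 m/s.
v_y0 = v₀ sin θ ⇒ v₀ = 19.68 / sin 37.6° = 32.26 m/s.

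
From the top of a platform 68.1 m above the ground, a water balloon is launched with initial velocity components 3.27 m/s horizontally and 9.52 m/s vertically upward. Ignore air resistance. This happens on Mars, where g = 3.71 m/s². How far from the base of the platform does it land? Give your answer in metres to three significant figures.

29.9 m

Vertical motion (up positive, ground at y = 0): 1.855 t² − (9.520) t − 68.1 = 0, so t = (9.520 + √(9.520² + 2·3.71·68.1)) / 3.71 = (9.520 + 24.41) / 3.71 = 9.146 s.
Horizontal distance: R = vₓ t = 3.270 × 9.146 = 29.91 m.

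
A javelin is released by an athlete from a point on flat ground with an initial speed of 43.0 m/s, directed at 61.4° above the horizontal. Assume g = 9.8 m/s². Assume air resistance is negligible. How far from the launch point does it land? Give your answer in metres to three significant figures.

159 m

Horizontal component vₓ = 43.00 cos 61.4° = 20.58 m/s; vertical v_y0 = 43.00 sin 61.4° = 37.75 m/s.
Flight time T = 2 v_y0 / g = 7.705 s.
Horizontal distance R = vₓ T = 20.58 × 7.705 = 158.6 m.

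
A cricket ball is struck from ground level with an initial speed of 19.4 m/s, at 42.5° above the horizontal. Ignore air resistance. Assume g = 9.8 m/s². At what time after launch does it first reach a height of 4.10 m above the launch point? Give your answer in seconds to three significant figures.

0.362 s

vₓ = 19.40 cos 42.5° = 14.30 m/s; v_y0 = 19.40 sin 42.5° = 13.11 m/s.
Height y(t) = 13.11 t − 4.900 t² = 4.10 gives 4.900 t² − 13.11 t + 4.10 = 0.
t = [13.11 ± √(13.11² − 2·9.80·4.10)] / 9.80 = (13.11 ± 9.561) / 9.80, so t = 0.3617 s or t = 2.313 s.
The first (ascending) time is 0.3617 s.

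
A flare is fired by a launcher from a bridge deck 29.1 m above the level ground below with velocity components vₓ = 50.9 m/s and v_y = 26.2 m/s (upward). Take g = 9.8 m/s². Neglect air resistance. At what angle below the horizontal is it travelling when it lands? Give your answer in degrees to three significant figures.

34.9°

The projectile lands when y = 29.1 + (26.20) t − ½·9.80·t² = 0. Positive root: t = (26.20 + √(26.20² + 2·9.80·29.1)) / 9.80 = (26.20 + 35.45) / 9.80 = 6.291 s.
At impact: v_y = v_y0 − g t = −35.45 m/s; vₓ = 50.90 m/s.
Angle below horizontal: arctan(|v_y|/vₓ) = arctan(35.45/50.90) = 34.86°.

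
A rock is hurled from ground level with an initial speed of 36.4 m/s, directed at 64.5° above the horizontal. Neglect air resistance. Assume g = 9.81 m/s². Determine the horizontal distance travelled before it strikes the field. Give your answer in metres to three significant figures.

105 m

Components: vₓ = 36.40 cos 64.5° = 15.67 m/s, v_y0 = 36.40 sin 64.5° = 32.85 m/s.
Flight time T = 2 v_y0 / g = 6.698 s.
Range: R = vₓ T = 15.67 × 6.698 = 105.0 m.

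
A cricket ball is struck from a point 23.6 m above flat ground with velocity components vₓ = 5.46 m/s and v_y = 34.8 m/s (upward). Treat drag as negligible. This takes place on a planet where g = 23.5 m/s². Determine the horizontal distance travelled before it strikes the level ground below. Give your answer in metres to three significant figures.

19.3 m

With up positive and y = 0 at the ground: y(t) = 23.6 + (34.80) t − 11.75 t². Setting y = 0 and taking the positive root: t = [34.80 + √(34.80² + 2·23.5·23.6)] / 23.5 = (34.80 + 48.17) / 23.5 = 3.531 s.
Horizontal distance: R = vₓ t = 5.460 × 3.531 = 19.28 m.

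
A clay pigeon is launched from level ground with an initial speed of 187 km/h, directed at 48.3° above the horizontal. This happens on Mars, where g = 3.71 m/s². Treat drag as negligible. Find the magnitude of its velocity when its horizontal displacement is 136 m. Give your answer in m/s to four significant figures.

42.18 m/s

Convert: 187 km/h = 187/3.6 = 51.94 m/s.
Resolve: vₓ = 51.94 cos 48.3° = 34.56 m/s and v_y0 = 51.94 sin 48.3° = 38.78 m/s.
x = vₓ t ⇒ t = 136/34.56 = 3.936 s.
Vertical velocity there: v_y = v_y0 − g t = 38.78 − 3.71 × 3.936 = 24.18 m/s.
Speed: √(vₓ² + v_y²) = √(34.56² + 24.18²) = 42.18 m/s.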